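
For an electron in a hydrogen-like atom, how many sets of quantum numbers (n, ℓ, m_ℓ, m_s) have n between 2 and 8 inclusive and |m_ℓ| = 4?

Work shell by shell — for each n, count the (ℓ, m_ℓ) pairs that satisfy |m_ℓ| = 4:
n=5 → 2; n=6 → 4; n=7 → 6; n=8 → 8.
Orbitals: 2 + 4 + 6 + 8 = 20. Including both spin states (m_s = ±1/2) gives 2 × 20 = 40 states.

40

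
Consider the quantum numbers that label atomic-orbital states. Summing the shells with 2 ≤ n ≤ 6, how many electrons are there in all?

Shell n has n² orbitals: 2²=4 + 3²=9 + 4²=16 + 5²=25 + 6²=36 = 90 orbitals.
Two spin states per orbital: 2 × 90 = 180 electrons.

180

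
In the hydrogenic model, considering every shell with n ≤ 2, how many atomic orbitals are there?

Total orbitals = 1² + 2² = 5.

5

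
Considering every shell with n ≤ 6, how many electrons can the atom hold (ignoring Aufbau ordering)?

182

Total orbitals = 1² + 2² + 3² + 4² + 5² + 6² = 91. Doubling for spin gives 182 electrons.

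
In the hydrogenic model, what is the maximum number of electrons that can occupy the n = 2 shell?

8

A shell holds 2n² electrons: 2 × 2² = 2 × 4 = 8.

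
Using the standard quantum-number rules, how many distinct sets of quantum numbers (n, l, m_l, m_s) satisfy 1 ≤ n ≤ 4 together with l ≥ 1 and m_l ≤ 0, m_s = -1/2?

16

Treat each shell separately and count matching orbitals:
n=2 → 2; n=3 → 5; n=4 → 9.
Orbitals: 2 + 5 + 9 = 16. With m_s fixed to -1/2 there is one state per orbital, so 16 states.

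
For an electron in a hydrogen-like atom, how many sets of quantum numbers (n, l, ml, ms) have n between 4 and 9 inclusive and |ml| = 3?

Go shell by shell, enumerating (l, ml) with |ml| = 3:
n=4 → 2; n=5 → 4; n=6 → 6; n=7 → 8; n=8 → 10; n=9 → 12.
Orbitals: 2 + 4 + 6 + 8 + 10 + 12 = 42. Including both spin states (ms = ±1/2) gives 2 × 42 = 84 states.

84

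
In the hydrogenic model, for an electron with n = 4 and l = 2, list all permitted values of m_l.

-2, -1, 0, 1, 2

m_l takes every integer from −l to +l. With l = 2 that gives the 5 values -2, -1, 0, 1, 2.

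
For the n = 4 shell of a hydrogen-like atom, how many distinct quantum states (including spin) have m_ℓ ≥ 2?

The n = 4 shell has ℓ = 0 through 3; check each.
Contributions: ℓ=2 → 1; ℓ=3 → 2.
Orbitals: 1 + 2 = 3. Each orbital carries two spin states, so 3 × 2 = 6 states.

6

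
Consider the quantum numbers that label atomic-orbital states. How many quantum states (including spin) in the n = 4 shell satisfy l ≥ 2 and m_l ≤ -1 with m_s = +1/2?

5

Go through l = 0, …, 3 (the values permitted for n = 4).
Orbitals with l ≥ 2 and m_l ≤ -1, by l: l=2 → 2; l=3 → 3.
Orbitals: 2 + 3 = 5. With m_s fixed to a single value there is one state per orbital, giving 5 states.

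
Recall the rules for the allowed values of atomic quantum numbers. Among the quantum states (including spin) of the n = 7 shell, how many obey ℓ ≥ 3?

80

For n = 7, ℓ ranges over 0 … 6.
Contributions: ℓ=3 → 7; ℓ=4 → 9; ℓ=5 → 11; ℓ=6 → 13.
Orbitals: 7 + 9 + 11 + 13 = 40. Each orbital carries two spin states, so 40 × 2 = 80 states.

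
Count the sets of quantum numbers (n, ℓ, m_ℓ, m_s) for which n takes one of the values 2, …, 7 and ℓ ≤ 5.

For each n in the range, tally the orbitals obeying ℓ ≤ 5:
n=2 → 4; n=3 → 9; n=4 → 16; n=5 → 25; n=6 → 36; n=7 → 36.
Orbitals: 4 + 9 + 16 + 25 + 36 + 36 = 126. Including both spin states (m_s = ±1/2) gives 2 × 126 = 252 states.

252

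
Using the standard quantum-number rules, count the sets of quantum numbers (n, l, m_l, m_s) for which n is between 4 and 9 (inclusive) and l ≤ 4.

282

Treat each shell separately and count matching orbitals:
n=4 → 16; n=5 → 25; n=6 → 25; n=7 → 25; n=8 → 25; n=9 → 25.
Orbitals: 16 + 25 + 25 + 25 + 25 + 25 = 141. Including both spin states (m_s = ±1/2) gives 2 × 141 = 282 states.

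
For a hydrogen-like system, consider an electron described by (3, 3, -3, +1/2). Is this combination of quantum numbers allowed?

Invalid

The orbital quantum number must satisfy 0 ≤ ℓ ≤ n−1. With n = 3 the allowed ℓ values are 0, 1, 2, so ℓ = 3 is out of range.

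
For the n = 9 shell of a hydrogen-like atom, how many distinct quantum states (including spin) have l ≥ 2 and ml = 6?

6

With n = 9 the allowed l are 0, 1, …, 8.
The (l, ml) pairs meeting l ≥ 2 and ml = 6 give: l=6 → 1; l=7 → 1; l=8 → 1.
Orbitals: 1 + 1 + 1 = 3. Each orbital carries two spin states, so 3 × 2 = 6 states.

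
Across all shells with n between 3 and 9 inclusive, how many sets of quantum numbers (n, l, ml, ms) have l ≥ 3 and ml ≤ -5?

40

Treat each shell separately and count matching orbitals:
n=6 → 1; n=7 → 3; n=8 → 6; n=9 → 10.
Orbitals: 1 + 3 + 6 + 10 = 20. Including both spin states (ms = ±1/2) gives 2 × 20 = 40 states.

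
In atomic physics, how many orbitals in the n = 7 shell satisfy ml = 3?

Go through l = 0, …, 6 (the values permitted for n = 7).
Orbitals with ml = 3, by l: l=3 → 1; l=4 → 1; l=5 → 1; l=6 → 1.
Total orbitals: 1 + 1 + 1 + 1 = 4.

4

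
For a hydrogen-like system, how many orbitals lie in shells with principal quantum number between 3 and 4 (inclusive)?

Shell n has n² orbitals: 3²=9 + 4²=16 = 25 orbitals.

25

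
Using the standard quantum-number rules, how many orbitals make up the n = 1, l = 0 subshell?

1

A subshell has 2l+1 orbitals; with l = 0, that's 1.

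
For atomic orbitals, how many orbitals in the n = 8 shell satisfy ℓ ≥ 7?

For n = 8, ℓ ranges over 0 … 7.
The (ℓ, m_ℓ) pairs meeting ℓ ≥ 7 give: ℓ=7 → 15.
Total orbitals: 15.

15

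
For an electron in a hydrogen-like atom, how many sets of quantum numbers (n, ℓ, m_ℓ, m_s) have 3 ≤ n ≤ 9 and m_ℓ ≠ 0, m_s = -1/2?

Per-shell orbital counts meeting the constraint:
n=3 → 6; n=4 → 12; n=5 → 20; n=6 → 30; n=7 → 42; n=8 → 56; n=9 → 72.
Orbitals: 6 + 12 + 20 + 30 + 42 + 56 + 72 = 238. With m_s fixed to -1/2 there is one state per orbital, so 238 states.

238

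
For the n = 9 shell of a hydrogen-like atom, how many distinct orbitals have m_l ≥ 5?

10

The n = 9 shell has l = 0 through 8; check each.
Orbitals with m_l ≥ 5, by l: l=5 → 1; l=6 → 2; l=7 → 3; l=8 → 4.
Total orbitals: 1 + 2 + 3 + 4 = 10.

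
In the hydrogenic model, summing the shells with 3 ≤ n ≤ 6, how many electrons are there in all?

172

Shell n has n² orbitals: 3²=9 + 4²=16 + 5²=25 + 6²=36 = 86 orbitals.
Two spin states per orbital: 2 × 86 = 172 electrons.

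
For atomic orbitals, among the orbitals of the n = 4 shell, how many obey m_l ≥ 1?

With n = 4 the allowed l are 0, 1, …, 3.
Orbitals with m_l ≥ 1, by l: l=1 → 1; l=2 → 2; l=3 → 3.
Total orbitals: 1 + 2 + 3 = 6.

6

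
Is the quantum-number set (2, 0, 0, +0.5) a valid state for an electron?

Allowed

n = 2 is a positive integer. l = 0 satisfies 0 ≤ l ≤ n−1 = 1. ml = 0 lies in the range −l … +l (here 0). ms = +1/2 is one of ±1/2.
All four constraints are satisfied.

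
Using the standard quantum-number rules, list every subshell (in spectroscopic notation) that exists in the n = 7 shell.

For n = 7, l runs from 0 to 6. In spectroscopic notation l = 0,1,2,… ↔ s,p,d,f,g,h,i, so the subshells are 7s, 7p, 7d, 7f, 7g, 7h, 7i.

7s, 7p, 7d, 7f, 7g, 7h, 7i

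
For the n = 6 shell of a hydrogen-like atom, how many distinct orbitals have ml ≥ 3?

With n = 6 the allowed l are 0, 1, …, 5.
Orbitals with ml ≥ 3, by l: l=3 → 1; l=4 → 2; l=5 → 3.
Total orbitals: 1 + 2 + 3 = 6.

6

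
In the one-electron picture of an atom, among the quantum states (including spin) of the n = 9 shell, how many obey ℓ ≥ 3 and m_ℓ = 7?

The n = 9 shell has ℓ = 0 through 8; check each.
The (ℓ, m_ℓ) pairs meeting ℓ ≥ 3 and m_ℓ = 7 give: ℓ=7 → 1; ℓ=8 → 1.
Orbitals: 1 + 1 = 2. Each orbital carries two spin states, so 2 × 2 = 4 states.

4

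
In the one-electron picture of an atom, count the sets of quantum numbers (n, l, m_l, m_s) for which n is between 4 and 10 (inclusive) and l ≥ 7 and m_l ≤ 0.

For each n in the range, tally the orbitals obeying l ≥ 7 and m_l ≤ 0:
n=8 → 8; n=9 → 17; n=10 → 27.
Orbitals: 8 + 17 + 27 = 52. Including both spin states (m_s = ±1/2) gives 2 × 52 = 104 states.

104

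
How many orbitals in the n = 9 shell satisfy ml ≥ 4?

For n = 9, l ranges over 0 … 8.
The (l, ml) pairs meeting ml ≥ 4 give: l=4 → 1; l=5 → 2; l=6 → 3; l=7 → 4; l=8 → 5.
Total orbitals: 1 + 2 + 3 + 4 + 5 = 15.

15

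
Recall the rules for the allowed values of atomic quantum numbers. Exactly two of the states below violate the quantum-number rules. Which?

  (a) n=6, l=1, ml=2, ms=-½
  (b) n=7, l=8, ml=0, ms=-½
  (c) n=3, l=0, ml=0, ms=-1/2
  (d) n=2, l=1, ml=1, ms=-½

(a) and (b)

(a) has |ml| = 2 > l = 1, violating −l ≤ ml ≤ l.
(b) has l = 8 ≥ n = 7, violating 0 ≤ l ≤ n−1.
The remaining sets (c), (d) satisfy all four rules.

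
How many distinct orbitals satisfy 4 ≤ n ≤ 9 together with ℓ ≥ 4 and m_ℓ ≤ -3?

Per-shell orbital counts meeting the constraint:
n=5 → 2; n=6 → 5; n=7 → 9; n=8 → 14; n=9 → 20.
Total orbitals: 2 + 5 + 9 + 14 + 20 = 50.

50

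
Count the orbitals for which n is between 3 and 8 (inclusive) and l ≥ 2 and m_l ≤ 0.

98

Go shell by shell, enumerating (l, m_l) with l ≥ 2 and m_l ≤ 0:
n=3 → 3; n=4 → 7; n=5 → 12; n=6 → 18; n=7 → 25; n=8 → 33.
Total orbitals: 3 + 7 + 12 + 18 + 25 + 33 = 98.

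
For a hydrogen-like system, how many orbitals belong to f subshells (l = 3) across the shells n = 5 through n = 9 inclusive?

An f subshell (l = 3) exists for every n ≥ 4, so shells n = 5, 6, 7, 8, 9 each contribute one — 5 subshells.
Since each f subshell has 2·3+1 = 7 orbitals, the total is 5 × 7 = 35.

35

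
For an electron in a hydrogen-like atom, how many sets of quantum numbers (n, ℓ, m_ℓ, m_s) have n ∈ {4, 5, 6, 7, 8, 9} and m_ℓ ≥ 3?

Per-shell orbital counts meeting the constraint:
n=4 → 1; n=5 → 3; n=6 → 6; n=7 → 10; n=8 → 15; n=9 → 21.
Orbitals: 1 + 3 + 6 + 10 + 15 + 21 = 56. Including both spin states (m_s = ±1/2) gives 2 × 56 = 112 states.

112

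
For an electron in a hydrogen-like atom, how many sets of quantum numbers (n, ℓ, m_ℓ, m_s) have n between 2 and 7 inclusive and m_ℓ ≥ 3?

40

Work shell by shell — for each n, count the (ℓ, m_ℓ) pairs that satisfy m_ℓ ≥ 3:
n=4 → 1; n=5 → 3; n=6 → 6; n=7 → 10.
Orbitals: 1 + 3 + 6 + 10 = 20. Including both spin states (m_s = ±1/2) gives 2 × 20 = 40 states.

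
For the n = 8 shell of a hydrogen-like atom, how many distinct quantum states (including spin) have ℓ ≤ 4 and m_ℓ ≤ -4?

With n = 8 the allowed ℓ are 0, 1, …, 7.
Contributions: ℓ=4 → 1.
Orbitals: 1. Each orbital carries two spin states, so 1 × 2 = 2 states.

2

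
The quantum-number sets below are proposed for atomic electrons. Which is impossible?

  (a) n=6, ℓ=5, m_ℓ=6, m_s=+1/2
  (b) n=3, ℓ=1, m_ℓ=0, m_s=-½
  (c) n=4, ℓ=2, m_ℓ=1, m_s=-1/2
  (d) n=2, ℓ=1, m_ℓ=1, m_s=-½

(a) has |m_ℓ| = 6 > ℓ = 5, violating −ℓ ≤ m_ℓ ≤ ℓ.
The remaining sets (b), (c), (d) satisfy all four rules.

(a)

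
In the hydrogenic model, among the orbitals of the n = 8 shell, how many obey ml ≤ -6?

3

The n = 8 shell has l = 0 through 7; check each.
The (l, ml) pairs meeting ml ≤ -6 give: l=6 → 1; l=7 → 2.
Total orbitals: 1 + 2 = 3.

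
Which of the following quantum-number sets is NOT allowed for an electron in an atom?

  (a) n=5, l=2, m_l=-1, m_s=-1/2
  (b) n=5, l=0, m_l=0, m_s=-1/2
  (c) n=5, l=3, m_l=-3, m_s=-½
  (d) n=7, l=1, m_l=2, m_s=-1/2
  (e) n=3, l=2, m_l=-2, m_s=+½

(d) has |m_l| = 2 > l = 1, violating −l ≤ m_l ≤ l.
The remaining sets (a), (b), (c), (e) satisfy all four rules.

(d)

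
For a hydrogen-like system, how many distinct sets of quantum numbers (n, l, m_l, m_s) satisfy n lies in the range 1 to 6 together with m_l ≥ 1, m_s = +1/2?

For each n in the range, tally the orbitals obeying m_l ≥ 1:
n=2 → 1; n=3 → 3; n=4 → 6; n=5 → 10; n=6 → 15.
Orbitals: 1 + 3 + 6 + 10 + 15 = 35. With m_s fixed to +1/2 there is one state per orbital, so 35 states.

35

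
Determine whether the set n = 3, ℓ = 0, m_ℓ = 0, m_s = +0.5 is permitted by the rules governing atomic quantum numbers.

Allowed

n = 3 is a positive integer. ℓ = 0 satisfies 0 ≤ ℓ ≤ n−1 = 2. m_ℓ = 0 lies in the range −ℓ … +ℓ (here 0). m_s = +1/2 is one of ±1/2.
All four constraints are satisfied.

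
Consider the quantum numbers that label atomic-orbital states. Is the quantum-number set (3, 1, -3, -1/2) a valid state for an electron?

No

The magnetic quantum number must satisfy −l ≤ ml ≤ l. With l = 1, ml can only be -1, 0, 1, so ml = -3 is forbidden.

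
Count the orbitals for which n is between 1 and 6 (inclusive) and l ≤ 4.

Go shell by shell, enumerating (l, ml) with l ≤ 4:
n=1 → 1; n=2 → 4; n=3 → 9; n=4 → 16; n=5 → 25; n=6 → 25.
Total orbitals: 1 + 4 + 9 + 16 + 25 + 25 = 80.

80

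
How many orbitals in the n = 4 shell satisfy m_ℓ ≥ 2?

3

The n = 4 shell has ℓ = 0 through 3; check each.
Contributions: ℓ=2 → 1; ℓ=3 → 2.
Total orbitals: 1 + 2 = 3.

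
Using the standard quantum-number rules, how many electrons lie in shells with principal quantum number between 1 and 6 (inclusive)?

182

Shell n has n² orbitals: 1²=1 + 2²=4 + 3²=9 + 4²=16 + 5²=25 + 6²=36 = 91 orbitals.
Two spin states per orbital: 2 × 91 = 182 electrons.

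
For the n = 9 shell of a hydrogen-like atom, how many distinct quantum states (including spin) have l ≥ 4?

Go through l = 0, …, 8 (the values permitted for n = 9).
Contributions: l=4 → 9; l=5 → 11; l=6 → 13; l=7 → 15; l=8 → 17.
Orbitals: 9 + 11 + 13 + 15 + 17 = 65. Each orbital carries two spin states, so 65 × 2 = 130 states.

130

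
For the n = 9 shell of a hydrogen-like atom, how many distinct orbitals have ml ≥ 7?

3

The n = 9 shell has l = 0 through 8; check each.
Contributions: l=7 → 1; l=8 → 2.
Total orbitals: 1 + 2 = 3.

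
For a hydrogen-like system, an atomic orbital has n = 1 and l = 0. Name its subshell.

1s

l = 0 corresponds to the letter 's', so the subshell is 1s.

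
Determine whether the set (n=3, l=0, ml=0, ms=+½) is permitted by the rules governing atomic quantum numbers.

Yes

n = 3 is a positive integer. l = 0 satisfies 0 ≤ l ≤ n−1 = 2. ml = 0 lies in the range −l … +l (here 0). ms = +1/2 is one of ±1/2.
All four constraints are satisfied.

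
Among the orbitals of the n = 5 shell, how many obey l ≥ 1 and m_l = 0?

With n = 5 the allowed l are 0, 1, …, 4.
The (l, m_l) pairs meeting l ≥ 1 and m_l = 0 give: l=1 → 1; l=2 → 1; l=3 → 1; l=4 → 1.
Total orbitals: 1 + 1 + 1 + 1 = 4.

4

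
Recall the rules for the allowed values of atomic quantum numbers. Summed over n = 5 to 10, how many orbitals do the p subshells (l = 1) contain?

A p subshell (l = 1) exists for every n ≥ 2, so shells n = 5, 6, 7, 8, 9, 10 each contribute one — 6 subshells.
Since each p subshell has 2·1+1 = 3 orbitals, the total is 6 × 3 = 18.

18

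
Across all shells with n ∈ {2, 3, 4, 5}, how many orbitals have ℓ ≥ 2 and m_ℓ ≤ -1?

16

Per-shell orbital counts meeting the constraint:
n=3 → 2; n=4 → 5; n=5 → 9.
Total orbitals: 2 + 5 + 9 = 16.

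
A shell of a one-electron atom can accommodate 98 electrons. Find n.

2n² = 98 ⇒ n² = 49 ⇒ n = 7.

n = 7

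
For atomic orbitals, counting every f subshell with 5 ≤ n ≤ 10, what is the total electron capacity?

84

An f subshell (l = 3) exists for every n ≥ 4, so shells n = 5, 6, 7, 8, 9, 10 each contribute one — 6 subshells.
Since each f subshell holds 2(2·3+1) = 14 electrons, the total is 6 × 14 = 84.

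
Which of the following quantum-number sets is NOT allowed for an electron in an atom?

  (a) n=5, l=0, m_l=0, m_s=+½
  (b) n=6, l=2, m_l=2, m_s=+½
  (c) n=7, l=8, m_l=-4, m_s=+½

(c)

(c) has l = 8 ≥ n = 7, violating 0 ≤ l ≤ n−1.
The remaining sets (a), (b) satisfy all four rules.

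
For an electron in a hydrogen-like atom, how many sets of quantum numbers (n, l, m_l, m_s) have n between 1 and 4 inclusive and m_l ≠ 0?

40

Count contributing orbitals for each principal shell:
n=2 → 2; n=3 → 6; n=4 → 12.
Orbitals: 2 + 6 + 12 = 20. Including both spin states (m_s = ±1/2) gives 2 × 20 = 40 states.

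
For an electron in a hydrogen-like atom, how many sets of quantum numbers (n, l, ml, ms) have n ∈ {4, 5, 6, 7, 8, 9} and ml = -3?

Count contributing orbitals for each principal shell:
n=4 → 1; n=5 → 2; n=6 → 3; n=7 → 4; n=8 → 5; n=9 → 6.
Orbitals: 1 + 2 + 3 + 4 + 5 + 6 = 21. Including both spin states (ms = ±1/2) gives 2 × 21 = 42 states.

42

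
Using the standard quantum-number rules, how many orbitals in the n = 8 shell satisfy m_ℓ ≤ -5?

6

For n = 8, ℓ ranges over 0 … 7.
Orbitals with m_ℓ ≤ -5, by ℓ: ℓ=5 → 1; ℓ=6 → 2; ℓ=7 → 3.
Total orbitals: 1 + 2 + 3 = 6.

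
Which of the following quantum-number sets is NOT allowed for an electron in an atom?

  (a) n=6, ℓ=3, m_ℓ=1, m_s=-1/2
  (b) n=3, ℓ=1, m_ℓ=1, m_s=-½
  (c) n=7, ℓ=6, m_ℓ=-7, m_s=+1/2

(c) has |m_ℓ| = 7 > ℓ = 6, violating −ℓ ≤ m_ℓ ≤ ℓ.
The remaining sets (a), (b) satisfy all four rules.

(c)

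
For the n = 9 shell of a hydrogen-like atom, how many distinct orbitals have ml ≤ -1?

With n = 9 the allowed l are 0, 1, …, 8.
Contributions: l=1 → 1; l=2 → 2; l=3 → 3; l=4 → 4; l=5 → 5; l=6 → 6; l=7 → 7; l=8 → 8.
Total orbitals: 1 + 2 + 3 + 4 + 5 + 6 + 7 + 8 = 36.

36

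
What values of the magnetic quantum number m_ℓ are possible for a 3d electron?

The 3d subshell has ℓ = 2, and m_ℓ takes every integer from −ℓ to +ℓ. With ℓ = 2 that gives the 5 values -2, -1, 0, 1, 2.

-2, -1, 0, 1, 2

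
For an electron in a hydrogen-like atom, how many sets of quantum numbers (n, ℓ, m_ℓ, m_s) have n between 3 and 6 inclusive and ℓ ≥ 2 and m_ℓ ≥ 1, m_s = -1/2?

30

Work shell by shell — for each n, count the (ℓ, m_ℓ) pairs that satisfy ℓ ≥ 2 and m_ℓ ≥ 1:
n=3 → 2; n=4 → 5; n=5 → 9; n=6 → 14.
Orbitals: 2 + 5 + 9 + 14 = 30. With m_s fixed to -1/2 there is one state per orbital, so 30 states.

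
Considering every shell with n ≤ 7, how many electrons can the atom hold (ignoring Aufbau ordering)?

280

Total orbitals = 1² + 2² + 3² + 4² + 5² + 6² + 7² = 140. Doubling for spin gives 280 electrons.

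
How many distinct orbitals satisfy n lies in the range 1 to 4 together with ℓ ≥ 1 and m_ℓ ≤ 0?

16

Count contributing orbitals for each principal shell:
n=2 → 2; n=3 → 5; n=4 → 9.
Total orbitals: 2 + 5 + 9 = 16.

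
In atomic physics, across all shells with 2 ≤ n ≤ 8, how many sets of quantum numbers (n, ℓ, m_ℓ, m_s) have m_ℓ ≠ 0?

336

Count contributing orbitals for each principal shell:
n=2 → 2; n=3 → 6; n=4 → 12; n=5 → 20; n=6 → 30; n=7 → 42; n=8 → 56.
Orbitals: 2 + 6 + 12 + 20 + 30 + 42 + 56 = 168. Including both spin states (m_s = ±1/2) gives 2 × 168 = 336 states.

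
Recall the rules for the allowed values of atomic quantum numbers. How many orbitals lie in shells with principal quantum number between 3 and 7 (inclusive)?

135

Shell n has n² orbitals: 3²=9 + 4²=16 + 5²=25 + 6²=36 + 7²=49 = 135 orbitals.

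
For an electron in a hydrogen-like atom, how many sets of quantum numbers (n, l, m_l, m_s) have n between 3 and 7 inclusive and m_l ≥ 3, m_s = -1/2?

Treat each shell separately and count matching orbitals:
n=4 → 1; n=5 → 3; n=6 → 6; n=7 → 10.
Orbitals: 1 + 3 + 6 + 10 = 20. With m_s fixed to -1/2 there is one state per orbital, so 20 states.

20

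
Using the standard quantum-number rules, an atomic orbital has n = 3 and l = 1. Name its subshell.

3p

l = 1 corresponds to the letter 'p', so the subshell is 3p.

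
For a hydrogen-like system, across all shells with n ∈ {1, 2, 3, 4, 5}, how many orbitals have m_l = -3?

3

Go shell by shell, enumerating (l, m_l) with m_l = -3:
n=4 → 1; n=5 → 2.
Total orbitals: 1 + 2 = 3.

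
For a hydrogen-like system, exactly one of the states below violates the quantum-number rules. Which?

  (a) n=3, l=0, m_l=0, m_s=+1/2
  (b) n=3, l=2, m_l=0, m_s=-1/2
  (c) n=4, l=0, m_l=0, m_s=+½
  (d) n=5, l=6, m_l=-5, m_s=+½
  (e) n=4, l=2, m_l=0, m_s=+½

(d)

(d) has l = 6 ≥ n = 5, violating 0 ≤ l ≤ n−1.
The remaining sets (a), (b), (c), (e) satisfy all four rules.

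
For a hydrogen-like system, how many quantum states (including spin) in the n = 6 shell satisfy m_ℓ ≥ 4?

6

Go through ℓ = 0, …, 5 (the values permitted for n = 6).
The (ℓ, m_ℓ) pairs meeting m_ℓ ≥ 4 give: ℓ=4 → 1; ℓ=5 → 2.
Orbitals: 1 + 2 = 3. Each orbital carries two spin states, so 3 × 2 = 6 states.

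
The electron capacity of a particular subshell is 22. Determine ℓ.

2(2ℓ+1) = 22 ⇒ 2ℓ+1 = 11 ⇒ ℓ = 5.

ℓ = 5 (h)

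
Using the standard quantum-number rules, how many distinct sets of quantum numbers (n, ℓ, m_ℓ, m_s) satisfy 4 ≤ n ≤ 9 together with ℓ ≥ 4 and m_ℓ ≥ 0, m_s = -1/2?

95

For each n in the range, tally the orbitals obeying ℓ ≥ 4 and m_ℓ ≥ 0:
n=5 → 5; n=6 → 11; n=7 → 18; n=8 → 26; n=9 → 35.
Orbitals: 5 + 11 + 18 + 26 + 35 = 95. With m_s fixed to -1/2 there is one state per orbital, so 95 states.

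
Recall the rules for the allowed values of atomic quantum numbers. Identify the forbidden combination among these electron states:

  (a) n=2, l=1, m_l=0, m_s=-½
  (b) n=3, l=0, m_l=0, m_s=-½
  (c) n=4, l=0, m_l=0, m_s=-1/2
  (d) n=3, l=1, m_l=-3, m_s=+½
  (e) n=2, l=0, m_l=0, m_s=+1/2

(d) has |m_l| = 3 > l = 1, violating −l ≤ m_l ≤ l.
The remaining sets (a), (b), (c), (e) satisfy all four rules.

(d)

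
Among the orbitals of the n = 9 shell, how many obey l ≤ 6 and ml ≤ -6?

1

Go through l = 0, …, 8 (the values permitted for n = 9).
Per l-value: l=6 → 1.
Total orbitals: 1.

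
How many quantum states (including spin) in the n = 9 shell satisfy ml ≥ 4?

30

Orbitals with ml ≥ 4, by l: l=4 → 1; l=5 → 2; l=6 → 3; l=7 → 4; l=8 → 5.
Orbitals: 1 + 2 + 3 + 4 + 5 = 15. Each orbital carries two spin states, so 15 × 2 = 30 states.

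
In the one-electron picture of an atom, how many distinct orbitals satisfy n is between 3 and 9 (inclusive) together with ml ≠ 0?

Work shell by shell — for each n, count the (l, ml) pairs that satisfy ml ≠ 0:
n=3 → 6; n=4 → 12; n=5 → 20; n=6 → 30; n=7 → 42; n=8 → 56; n=9 → 72.
Total orbitals: 6 + 12 + 20 + 30 + 42 + 56 + 72 = 238.

238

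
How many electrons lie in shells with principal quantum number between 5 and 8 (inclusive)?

Shell n has n² orbitals: 5²=25 + 6²=36 + 7²=49 + 8²=64 = 174 orbitals.
Two spin states per orbital: 2 × 174 = 348 electrons.

348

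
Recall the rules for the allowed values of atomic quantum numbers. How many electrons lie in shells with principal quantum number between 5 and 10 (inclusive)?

Shell n has n² orbitals: 5²=25 + 6²=36 + 7²=49 + 8²=64 + 9²=81 + 10²=100 = 355 orbitals.
Two spin states per orbital: 2 × 355 = 710 electrons.

710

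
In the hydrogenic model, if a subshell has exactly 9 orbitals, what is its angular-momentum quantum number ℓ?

2ℓ+1 = 9 gives ℓ = 4.

ℓ = 4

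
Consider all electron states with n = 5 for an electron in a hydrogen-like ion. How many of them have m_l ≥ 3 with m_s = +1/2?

The (l, m_l) pairs meeting m_l ≥ 3 give: l=3 → 1; l=4 → 2.
Orbitals: 1 + 2 = 3. With m_s fixed to a single value there is one state per orbital, giving 3 states.

3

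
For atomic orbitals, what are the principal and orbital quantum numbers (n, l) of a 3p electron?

n = 3, l = 1

The leading integer gives n = 3; the letter 'p' means l = 1.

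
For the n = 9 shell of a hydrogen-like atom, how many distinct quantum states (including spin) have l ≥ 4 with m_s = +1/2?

65

The n = 9 shell has l = 0 through 8; check each.
Orbitals with l ≥ 4, by l: l=4 → 9; l=5 → 11; l=6 → 13; l=7 → 15; l=8 → 17.
Orbitals: 9 + 11 + 13 + 15 + 17 = 65. With m_s fixed to a single value there is one state per orbital, giving 65 states.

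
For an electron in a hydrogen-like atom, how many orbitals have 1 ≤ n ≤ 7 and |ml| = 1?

Count contributing orbitals for each principal shell:
n=2 → 2; n=3 → 4; n=4 → 6; n=5 → 8; n=6 → 10; n=7 → 12.
Total orbitals: 2 + 4 + 6 + 8 + 10 + 12 = 42.

42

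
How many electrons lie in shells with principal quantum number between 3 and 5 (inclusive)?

Shell n has n² orbitals: 3²=9 + 4²=16 + 5²=25 = 50 orbitals.
Two spin states per orbital: 2 × 50 = 100 electrons.

100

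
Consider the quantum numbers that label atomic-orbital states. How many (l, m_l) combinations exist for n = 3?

The n = 3 shell contains n² = 3² = 9 orbitals.

9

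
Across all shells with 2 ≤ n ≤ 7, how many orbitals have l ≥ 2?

115

Work shell by shell — for each n, count the (l, m_l) pairs that satisfy l ≥ 2:
n=3 → 5; n=4 → 12; n=5 → 21; n=6 → 32; n=7 → 45.
Total orbitals: 5 + 12 + 21 + 32 + 45 = 115.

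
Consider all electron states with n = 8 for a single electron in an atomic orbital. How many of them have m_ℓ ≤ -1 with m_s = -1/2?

28

The (ℓ, m_ℓ) pairs meeting m_ℓ ≤ -1 give: ℓ=1 → 1; ℓ=2 → 2; ℓ=3 → 3; ℓ=4 → 4; ℓ=5 → 5; ℓ=6 → 6; ℓ=7 → 7.
Orbitals: 1 + 2 + 3 + 4 + 5 + 6 + 7 = 28. With m_s fixed to a single value there is one state per orbital, giving 28 states.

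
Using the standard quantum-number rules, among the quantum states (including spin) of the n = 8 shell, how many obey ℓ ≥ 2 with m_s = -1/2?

60

The (ℓ, m_ℓ) pairs meeting ℓ ≥ 2 give: ℓ=2 → 5; ℓ=3 → 7; ℓ=4 → 9; ℓ=5 → 11; ℓ=6 → 13; ℓ=7 → 15.
Orbitals: 5 + 7 + 9 + 11 + 13 + 15 = 60. With m_s fixed to a single value there is one state per orbital, giving 60 states.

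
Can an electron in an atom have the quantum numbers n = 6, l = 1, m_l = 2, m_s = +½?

No

The magnetic quantum number must satisfy −l ≤ m_l ≤ l. With l = 1, m_l can only be -1, 0, 1, so m_l = 2 is forbidden.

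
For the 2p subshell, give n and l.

n = 2, l = 1

The leading integer gives n = 2; the letter 'p' means l = 1.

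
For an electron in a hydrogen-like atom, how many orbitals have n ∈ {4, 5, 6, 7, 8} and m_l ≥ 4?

20

Work shell by shell — for each n, count the (l, m_l) pairs that satisfy m_l ≥ 4:
n=5 → 1; n=6 → 3; n=7 → 6; n=8 → 10.
Total orbitals: 1 + 3 + 6 + 10 = 20.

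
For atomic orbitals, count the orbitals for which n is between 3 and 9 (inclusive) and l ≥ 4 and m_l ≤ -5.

20

For each n in the range, tally the orbitals obeying l ≥ 4 and m_l ≤ -5:
n=6 → 1; n=7 → 3; n=8 → 6; n=9 → 10.
Total orbitals: 1 + 3 + 6 + 10 = 20.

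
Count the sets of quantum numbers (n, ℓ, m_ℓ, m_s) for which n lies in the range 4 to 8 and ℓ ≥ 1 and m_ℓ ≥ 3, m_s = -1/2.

Work shell by shell — for each n, count the (ℓ, m_ℓ) pairs that satisfy ℓ ≥ 1 and m_ℓ ≥ 3:
n=4 → 1; n=5 → 3; n=6 → 6; n=7 → 10; n=8 → 15.
Orbitals: 1 + 3 + 6 + 10 + 15 = 35. With m_s fixed to -1/2 there is one state per orbital, so 35 states.

35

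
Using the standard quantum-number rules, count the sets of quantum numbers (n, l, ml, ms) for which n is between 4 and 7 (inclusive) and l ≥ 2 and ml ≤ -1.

Per-shell orbital counts meeting the constraint:
n=4 → 5; n=5 → 9; n=6 → 14; n=7 → 20.
Orbitals: 5 + 9 + 14 + 20 = 48. Including both spin states (ms = ±1/2) gives 2 × 48 = 96 states.

96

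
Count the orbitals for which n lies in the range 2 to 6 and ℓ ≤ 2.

Work shell by shell — for each n, count the (ℓ, m_ℓ) pairs that satisfy ℓ ≤ 2:
n=2 → 4; n=3 → 9; n=4 → 9; n=5 → 9; n=6 → 9.
Total orbitals: 4 + 9 + 9 + 9 + 9 = 40.

40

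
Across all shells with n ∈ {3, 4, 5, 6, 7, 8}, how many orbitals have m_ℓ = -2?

Go shell by shell, enumerating (ℓ, m_ℓ) with m_ℓ = -2:
n=3 → 1; n=4 → 2; n=5 → 3; n=6 → 4; n=7 → 5; n=8 → 6.
Total orbitals: 1 + 2 + 3 + 4 + 5 + 6 = 21.

21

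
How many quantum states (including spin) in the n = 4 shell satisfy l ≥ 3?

For n = 4, l ranges over 0 … 3.
The (l, m_l) pairs meeting l ≥ 3 give: l=3 → 7.
Orbitals: 7. Each orbital carries two spin states, so 7 × 2 = 14 states.

14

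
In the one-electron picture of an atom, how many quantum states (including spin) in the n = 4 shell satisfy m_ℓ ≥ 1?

12

The n = 4 shell has ℓ = 0 through 3; check each.
Contributions: ℓ=1 → 1; ℓ=2 → 2; ℓ=3 → 3.
Orbitals: 1 + 2 + 3 = 6. Each orbital carries two spin states, so 6 × 2 = 12 states.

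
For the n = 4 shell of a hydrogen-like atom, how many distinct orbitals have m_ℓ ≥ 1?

The n = 4 shell has ℓ = 0 through 3; check each.
The (ℓ, m_ℓ) pairs meeting m_ℓ ≥ 1 give: ℓ=1 → 1; ℓ=2 → 2; ℓ=3 → 3.
Total orbitals: 1 + 2 + 3 = 6.

6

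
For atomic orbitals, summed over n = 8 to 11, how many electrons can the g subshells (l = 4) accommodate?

A g subshell (l = 4) exists for every n ≥ 5, so shells n = 8, 9, 10, 11 each contribute one — 4 subshells.
Since each g subshell holds 2(2·4+1) = 18 electrons, the total is 4 × 18 = 72.

72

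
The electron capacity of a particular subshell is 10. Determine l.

l = 2 (d)

2(2l+1) = 10 ⇒ 2l+1 = 5 ⇒ l = 2.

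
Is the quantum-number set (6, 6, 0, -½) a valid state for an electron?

Not allowed

The orbital quantum number must satisfy 0 ≤ ℓ ≤ n−1. With n = 6 the allowed ℓ values are 0, 1, 2, 3, 4, 5, so ℓ = 6 is out of range.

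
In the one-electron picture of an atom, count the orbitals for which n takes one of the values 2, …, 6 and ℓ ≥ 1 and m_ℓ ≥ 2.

Per-shell orbital counts meeting the constraint:
n=3 → 1; n=4 → 3; n=5 → 6; n=6 → 10.
Total orbitals: 1 + 3 + 6 + 10 = 20.

20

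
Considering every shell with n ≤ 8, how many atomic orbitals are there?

204

Total orbitals = 1² + 2² + 3² + 4² + 5² + 6² + 7² + 8² = 204.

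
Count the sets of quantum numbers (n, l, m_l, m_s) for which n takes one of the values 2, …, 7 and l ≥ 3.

180

Count contributing orbitals for each principal shell:
n=4 → 7; n=5 → 16; n=6 → 27; n=7 → 40.
Orbitals: 7 + 16 + 27 + 40 = 90. Including both spin states (m_s = ±1/2) gives 2 × 90 = 180 states.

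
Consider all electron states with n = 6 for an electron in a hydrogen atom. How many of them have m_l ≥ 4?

6

Go through l = 0, …, 5 (the values permitted for n = 6).
The (l, m_l) pairs meeting m_l ≥ 4 give: l=4 → 1; l=5 → 2.
Orbitals: 1 + 2 = 3. Each orbital carries two spin states, so 3 × 2 = 6 states.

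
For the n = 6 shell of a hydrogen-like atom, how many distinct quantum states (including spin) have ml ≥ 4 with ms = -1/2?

3

Orbitals with ml ≥ 4, by l: l=4 → 1; l=5 → 2.
Orbitals: 1 + 2 = 3. With ms fixed to a single value there is one state per orbital, giving 3 states.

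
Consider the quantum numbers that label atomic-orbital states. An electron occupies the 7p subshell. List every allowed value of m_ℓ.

The 7p subshell has ℓ = 1, and m_ℓ takes every integer from −ℓ to +ℓ. With ℓ = 1 that gives the 3 values -1, 0, 1.

-1, 0, 1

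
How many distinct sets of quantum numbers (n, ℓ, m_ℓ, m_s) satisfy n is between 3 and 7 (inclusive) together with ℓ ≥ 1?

260

Count contributing orbitals for each principal shell:
n=3 → 8; n=4 → 15; n=5 → 24; n=6 → 35; n=7 → 48.
Orbitals: 8 + 15 + 24 + 35 + 48 = 130. Including both spin states (m_s = ±1/2) gives 2 × 130 = 260 states.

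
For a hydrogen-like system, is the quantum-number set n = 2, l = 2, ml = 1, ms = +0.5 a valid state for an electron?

The orbital quantum number must satisfy 0 ≤ l ≤ n−1. With n = 2 the allowed l values are 0, 1, so l = 2 is out of range.

No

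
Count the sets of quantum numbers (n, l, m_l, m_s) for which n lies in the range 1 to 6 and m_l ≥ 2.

Treat each shell separately and count matching orbitals:
n=3 → 1; n=4 → 3; n=5 → 6; n=6 → 10.
Orbitals: 1 + 3 + 6 + 10 = 20. Including both spin states (m_s = ±1/2) gives 2 × 20 = 40 states.

40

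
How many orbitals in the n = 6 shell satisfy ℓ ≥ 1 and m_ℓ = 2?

4

The n = 6 shell has ℓ = 0 through 5; check each.
The (ℓ, m_ℓ) pairs meeting ℓ ≥ 1 and m_ℓ = 2 give: ℓ=2 → 1; ℓ=3 → 1; ℓ=4 → 1; ℓ=5 → 1.
Total orbitals: 1 + 1 + 1 + 1 = 4.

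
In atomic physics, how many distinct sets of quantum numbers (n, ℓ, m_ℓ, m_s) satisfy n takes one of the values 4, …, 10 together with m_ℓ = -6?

20

Count contributing orbitals for each principal shell:
n=7 → 1; n=8 → 2; n=9 → 3; n=10 → 4.
Orbitals: 1 + 2 + 3 + 4 = 10. Including both spin states (m_s = ±1/2) gives 2 × 10 = 20 states.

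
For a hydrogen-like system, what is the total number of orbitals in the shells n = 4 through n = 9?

271

Shell n has n² orbitals: 4²=16 + 5²=25 + 6²=36 + 7²=49 + 8²=64 + 9²=81 = 271 orbitals.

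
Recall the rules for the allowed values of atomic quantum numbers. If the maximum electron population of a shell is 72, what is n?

n = 6

2n² = 72 ⇒ n² = 36 ⇒ n = 6.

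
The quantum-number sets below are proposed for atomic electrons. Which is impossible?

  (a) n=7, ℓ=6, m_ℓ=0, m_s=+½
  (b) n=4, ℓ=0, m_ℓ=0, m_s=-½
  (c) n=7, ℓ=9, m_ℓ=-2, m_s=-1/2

(c) has ℓ = 9 ≥ n = 7, violating 0 ≤ ℓ ≤ n−1.
The remaining sets (a), (b) satisfy all four rules.

(c)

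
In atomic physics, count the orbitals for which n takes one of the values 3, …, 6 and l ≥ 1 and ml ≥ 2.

20

For each n in the range, tally the orbitals obeying l ≥ 1 and ml ≥ 2:
n=3 → 1; n=4 → 3; n=5 → 6; n=6 → 10.
Total orbitals: 1 + 3 + 6 + 10 = 20.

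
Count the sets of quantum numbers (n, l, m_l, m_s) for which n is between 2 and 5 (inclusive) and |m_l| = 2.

Treat each shell separately and count matching orbitals:
n=3 → 2; n=4 → 4; n=5 → 6.
Orbitals: 2 + 4 + 6 = 12. Including both spin states (m_s = ±1/2) gives 2 × 12 = 24 states.

24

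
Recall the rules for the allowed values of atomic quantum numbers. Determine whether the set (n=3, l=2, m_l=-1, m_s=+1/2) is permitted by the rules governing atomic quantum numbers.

n = 3 is a positive integer. l = 2 satisfies 0 ≤ l ≤ n−1 = 2. m_l = -1 lies in the range −l … +l (here −2 … 2). m_s = +1/2 is one of ±1/2.
All four constraints are satisfied.

Yes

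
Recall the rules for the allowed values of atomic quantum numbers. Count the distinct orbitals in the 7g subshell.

9

A subshell has 2l+1 orbitals; with l = 4, that's 9.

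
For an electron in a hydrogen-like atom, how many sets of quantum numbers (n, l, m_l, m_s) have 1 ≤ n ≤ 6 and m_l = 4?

For each n in the range, tally the orbitals obeying m_l = 4:
n=5 → 1; n=6 → 2.
Orbitals: 1 + 2 = 3. Including both spin states (m_s = ±1/2) gives 2 × 3 = 6 states.

6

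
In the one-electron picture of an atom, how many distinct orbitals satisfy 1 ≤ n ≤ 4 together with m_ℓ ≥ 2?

4

For each n in the range, tally the orbitals obeying m_ℓ ≥ 2:
n=3 → 1; n=4 → 3.
Total orbitals: 1 + 3 = 4.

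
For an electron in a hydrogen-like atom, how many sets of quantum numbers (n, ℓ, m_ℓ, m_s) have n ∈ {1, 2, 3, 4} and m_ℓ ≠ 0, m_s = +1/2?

Count contributing orbitals for each principal shell:
n=2 → 2; n=3 → 6; n=4 → 12.
Orbitals: 2 + 6 + 12 = 20. With m_s fixed to +1/2 there is one state per orbital, so 20 states.

20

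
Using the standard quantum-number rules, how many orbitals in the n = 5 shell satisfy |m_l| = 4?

With n = 5 the allowed l are 0, 1, …, 4.
Contributions: l=4 → 2.
Total orbitals: 2.

2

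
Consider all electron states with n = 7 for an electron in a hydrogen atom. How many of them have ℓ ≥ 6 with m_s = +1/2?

The n = 7 shell has ℓ = 0 through 6; check each.
The (ℓ, m_ℓ) pairs meeting ℓ ≥ 6 give: ℓ=6 → 13.
Orbitals: 13. With m_s fixed to a single value there is one state per orbital, giving 13 states.

13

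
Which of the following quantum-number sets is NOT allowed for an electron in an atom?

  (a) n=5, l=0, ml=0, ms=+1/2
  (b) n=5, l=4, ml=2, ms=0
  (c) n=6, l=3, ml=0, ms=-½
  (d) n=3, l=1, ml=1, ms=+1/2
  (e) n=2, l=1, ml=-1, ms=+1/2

(b) has ms = 0, but an electron's spin must be ±1/2.
The remaining sets (a), (c), (d), (e) satisfy all four rules.

(b)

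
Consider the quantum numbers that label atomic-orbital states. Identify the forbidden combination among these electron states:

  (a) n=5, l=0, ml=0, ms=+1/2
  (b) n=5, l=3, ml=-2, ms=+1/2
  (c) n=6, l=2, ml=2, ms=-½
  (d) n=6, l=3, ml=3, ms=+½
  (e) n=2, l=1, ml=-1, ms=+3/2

(e) has ms = +3/2, but an electron's spin must be ±1/2.
The remaining sets (a), (b), (c), (d) satisfy all four rules.

(e)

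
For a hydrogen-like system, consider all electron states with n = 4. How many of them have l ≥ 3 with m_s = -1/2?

For n = 4, l ranges over 0 … 3.
The (l, m_l) pairs meeting l ≥ 3 give: l=3 → 7.
Orbitals: 7. With m_s fixed to a single value there is one state per orbital, giving 7 states.

7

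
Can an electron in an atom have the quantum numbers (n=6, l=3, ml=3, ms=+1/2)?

n = 6 is a positive integer. l = 3 satisfies 0 ≤ l ≤ n−1 = 5. ml = 3 lies in the range −l … +l (here −3 … 3). ms = +1/2 is one of ±1/2.
All four constraints are satisfied.

Valid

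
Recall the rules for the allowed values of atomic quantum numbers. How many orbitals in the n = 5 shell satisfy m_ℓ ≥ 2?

Orbitals with m_ℓ ≥ 2, by ℓ: ℓ=2 → 1; ℓ=3 → 2; ℓ=4 → 3.
Total orbitals: 1 + 2 + 3 = 6.

6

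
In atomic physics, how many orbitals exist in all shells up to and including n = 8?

204

Total orbitals = 1² + 2² + 3² + 4² + 5² + 6² + 7² + 8² = 204.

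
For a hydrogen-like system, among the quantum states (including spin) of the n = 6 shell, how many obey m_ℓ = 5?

2

For n = 6, ℓ ranges over 0 … 5.
The (ℓ, m_ℓ) pairs meeting m_ℓ = 5 give: ℓ=5 → 1.
Orbitals: 1. Each orbital carries two spin states, so 1 × 2 = 2 states.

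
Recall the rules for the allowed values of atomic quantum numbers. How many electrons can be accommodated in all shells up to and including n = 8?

Total orbitals = 1² + 2² + 3² + 4² + 5² + 6² + 7² + 8² = 204. Doubling for spin gives 408 electrons.

408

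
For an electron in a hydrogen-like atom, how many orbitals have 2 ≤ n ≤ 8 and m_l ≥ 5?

10

Work shell by shell — for each n, count the (l, m_l) pairs that satisfy m_l ≥ 5:
n=6 → 1; n=7 → 3; n=8 → 6.
Total orbitals: 1 + 3 + 6 = 10.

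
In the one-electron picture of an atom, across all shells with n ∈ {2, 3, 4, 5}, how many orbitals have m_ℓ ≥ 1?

20

For each n in the range, tally the orbitals obeying m_ℓ ≥ 1:
n=2 → 1; n=3 → 3; n=4 → 6; n=5 → 10.
Total orbitals: 1 + 3 + 6 + 10 = 20.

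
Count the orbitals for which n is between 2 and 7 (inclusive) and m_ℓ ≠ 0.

Go shell by shell, enumerating (ℓ, m_ℓ) with m_ℓ ≠ 0:
n=2 → 2; n=3 → 6; n=4 → 12; n=5 → 20; n=6 → 30; n=7 → 42.
Total orbitals: 2 + 6 + 12 + 20 + 30 + 42 = 112.

112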